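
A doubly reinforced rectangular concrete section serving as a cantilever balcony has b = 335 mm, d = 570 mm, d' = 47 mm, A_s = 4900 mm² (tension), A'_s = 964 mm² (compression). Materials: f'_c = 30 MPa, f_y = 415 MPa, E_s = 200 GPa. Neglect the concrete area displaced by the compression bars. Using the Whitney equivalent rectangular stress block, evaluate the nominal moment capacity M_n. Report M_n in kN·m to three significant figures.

M_n ≈ 984 kN·m

Assume both tension and compression steel yield.
Net tension couple steel: A_s − A'_s = 3936 mm².
a = (A_s − A'_s) f_y / (0.85 f'_c b) = 1633440/(0.85 × 30 × 335) = 191.21 mm.
c = a/β₁ = 191.21/0.836 = 228.72 mm; ε'_s = 0.003(c − d')/c = 0.0024 ≥ f_y/E_s = 0.0021, so compression steel does yield.
M_n = (A_s − A'_s) f_y (d − a/2) + A'_s f_y (d − d') = [1633440 × (570 − 95.605) + 400060 × (570 − 47)] × 10⁻⁶ = 774.90 + 209.23 = 984.13 kN·m.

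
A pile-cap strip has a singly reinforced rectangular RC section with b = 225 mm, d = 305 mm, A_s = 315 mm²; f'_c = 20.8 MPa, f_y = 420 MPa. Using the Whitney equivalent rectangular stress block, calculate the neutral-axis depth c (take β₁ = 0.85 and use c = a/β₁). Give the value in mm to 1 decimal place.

c ≈ 39.1 mm

T = A_s f_y = 315 × 420 = 132300 N = 132.3 kN.
Setting C = 0.85 f'_c a b equal to T: a = 132300/(0.85 × 20.8 × 225) = 33.258 mm.
With β₁ = 0.85, c = a/β₁ = 33.258/0.85 = 39.1 mm.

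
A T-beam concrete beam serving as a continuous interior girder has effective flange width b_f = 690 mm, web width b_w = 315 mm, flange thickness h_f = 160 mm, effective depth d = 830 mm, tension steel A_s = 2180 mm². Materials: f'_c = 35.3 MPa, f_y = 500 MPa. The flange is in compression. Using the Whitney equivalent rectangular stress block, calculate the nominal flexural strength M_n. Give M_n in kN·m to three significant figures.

M_n ≈ 876 kN·m

Tension: T = A_s f_y = 2180 × 500 = 1090000 N.
Try a within the flange: a = T/(0.85 f'_c b_f) = 1090000/(0.85 × 35.3 × 690) = 52.65 mm.
Since a = 52.65 ≤ h_f = 160 mm, the stress block lies entirely in the flange; analyse as a rectangular beam of width b_f.
M_n = T(d − a/2) = 1090000 × (830 − 26.325) = 876.01 × 10⁶ N·mm.
M_n = 876.01 kN·m.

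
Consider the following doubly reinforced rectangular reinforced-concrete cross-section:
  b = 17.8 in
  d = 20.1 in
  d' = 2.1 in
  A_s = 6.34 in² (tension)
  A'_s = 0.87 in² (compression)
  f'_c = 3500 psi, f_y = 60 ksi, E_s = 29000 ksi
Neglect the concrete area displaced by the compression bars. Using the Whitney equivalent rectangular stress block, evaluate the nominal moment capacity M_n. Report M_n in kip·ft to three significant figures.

M_n ≈ 543 kip·ft

Assume both steels yield.
a = (A_s − A'_s) f_y/(0.85 f'_c b) = (6.34 − 0.87) × 60/(0.85 × 3.5 × 17.8) = 6.198 in.
c = a/β₁ = 6.198/0.85 = 7.292 in; ε'_s = 0.003(c − d')/c = 0.0021 ≥ ε_y = 0.0021, so the compression steel yields.
M_n = (A_s − A'_s) f_y (d − a/2) + A'_s f_y (d − d') = 328.2 × (20.1 − 3.099) + 52.2 × (20.1 − 2.1) = 5579.7 + 939.6 = 6519.3 kip·in = 6519.3/12 = 543.28 kip·ft.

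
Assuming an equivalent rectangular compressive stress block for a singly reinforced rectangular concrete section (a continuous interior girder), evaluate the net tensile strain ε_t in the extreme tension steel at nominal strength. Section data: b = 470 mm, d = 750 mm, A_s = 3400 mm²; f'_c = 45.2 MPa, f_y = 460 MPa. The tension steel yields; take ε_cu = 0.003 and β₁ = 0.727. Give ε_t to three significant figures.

a = A_s f_y/(0.85 f'_c b) = 86.61 mm.
β₁ = 0.727, so c = a/β₁ = 86.61/0.727 = 119.13 mm.
From the linear strain diagram with ε_cu = 0.003: ε_t = 0.003 (d − c)/c = 0.003 × (750 − 119.13)/119.13 = 0.0159.
Since ε_t ≥ 0.005, the section is tension-controlled.

ε_t ≈ 0.0159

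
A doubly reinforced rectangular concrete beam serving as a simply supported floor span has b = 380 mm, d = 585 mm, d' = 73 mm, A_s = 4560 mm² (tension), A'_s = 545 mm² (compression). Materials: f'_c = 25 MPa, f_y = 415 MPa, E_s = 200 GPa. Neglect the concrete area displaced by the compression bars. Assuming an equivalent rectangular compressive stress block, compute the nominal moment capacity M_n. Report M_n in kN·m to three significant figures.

Assume both tension and compression steel yield.
Net tension couple steel: A_s − A'_s = 4015 mm².
a = (A_s − A'_s) f_y / (0.85 f'_c b) = 1666225/(0.85 × 25 × 380) = 206.34 mm.
c = a/β₁ = 206.34/0.85 = 242.75 mm; ε'_s = 0.003(c − d')/c = 0.0021 ≥ f_y/E_s = 0.0021, so compression steel does yield.
M_n = (A_s − A'_s) f_y (d − a/2) + A'_s f_y (d − d') = [1666225 × (585 − 103.17) + 226175 × (585 − 73)] × 10⁻⁶ = 802.84 + 115.80 = 918.64 kN·m.

M_n ≈ 919 kN·m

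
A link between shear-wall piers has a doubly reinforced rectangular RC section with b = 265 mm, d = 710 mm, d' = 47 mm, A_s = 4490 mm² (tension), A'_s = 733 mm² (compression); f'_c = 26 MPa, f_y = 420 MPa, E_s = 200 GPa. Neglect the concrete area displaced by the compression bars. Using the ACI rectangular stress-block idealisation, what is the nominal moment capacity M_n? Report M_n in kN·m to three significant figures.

M_n ≈ 1110 kN·m

Assume both tension and compression steel yield.
Net tension couple steel: A_s − A'_s = 3757 mm².
a = (A_s − A'_s) f_y / (0.85 f'_c b) = 1577940/(0.85 × 26 × 265) = 269.43 mm.
c = a/β₁ = 269.43/0.85 = 316.98 mm; ε'_s = 0.003(c − d')/c = 0.0026 ≥ f_y/E_s = 0.0021, so compression steel does yield.
M_n = (A_s − A'_s) f_y (d − a/2) + A'_s f_y (d − d') = [1577940 × (710 − 134.715) + 307860 × (710 − 47)] × 10⁻⁶ = 907.77 + 204.11 = 1111.88 kN·m.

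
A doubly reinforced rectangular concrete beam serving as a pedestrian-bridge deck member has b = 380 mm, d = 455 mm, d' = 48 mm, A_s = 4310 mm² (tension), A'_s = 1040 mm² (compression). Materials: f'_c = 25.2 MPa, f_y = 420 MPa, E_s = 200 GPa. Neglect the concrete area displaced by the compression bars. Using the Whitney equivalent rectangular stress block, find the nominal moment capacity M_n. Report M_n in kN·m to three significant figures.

Assume both tension and compression steel yield.
Net tension couple steel: A_s − A'_s = 3270 mm².
a = (A_s − A'_s) f_y / (0.85 f'_c b) = 1373400/(0.85 × 25.2 × 380) = 168.73 mm.
c = a/β₁ = 168.73/0.85 = 198.51 mm; ε'_s = 0.003(c − d')/c = 0.0023 ≥ f_y/E_s = 0.0021, so compression steel does yield.
M_n = (A_s − A'_s) f_y (d − a/2) + A'_s f_y (d − d') = [1373400 × (455 − 84.365) + 436800 × (455 − 48)] × 10⁻⁶ = 509.03 + 177.78 = 686.81 kN·m.

M_n ≈ 687 kN·m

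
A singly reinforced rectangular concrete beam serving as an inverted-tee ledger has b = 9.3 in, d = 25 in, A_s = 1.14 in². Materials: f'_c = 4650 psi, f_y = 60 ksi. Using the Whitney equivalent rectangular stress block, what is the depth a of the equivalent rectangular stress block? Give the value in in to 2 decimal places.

T = A_s f_y = 1.14 × 60 = 68.4 kips.
a = T/(0.85 f'_c b) = 68.4/(0.85 × 4.65 × 9.3) = 1.86 in.

a ≈ 1.86 in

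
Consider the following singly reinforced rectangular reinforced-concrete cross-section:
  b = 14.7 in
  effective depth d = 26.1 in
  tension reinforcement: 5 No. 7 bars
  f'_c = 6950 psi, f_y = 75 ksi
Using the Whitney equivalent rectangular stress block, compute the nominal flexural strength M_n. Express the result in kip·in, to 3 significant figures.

M_n ≈ 5580 kip·in

A_s = 5 × 0.6 = 3 in².
T = A_s f_y = 3 × 75 = 225 kips.
a = T/(0.85 f'_c b) = 225/(0.85 × 6.95 × 14.7) = 2.591 in.
M_n = T(d − a/2) = 225 × (26.1 − 1.2955) = 5581.0 kip·in.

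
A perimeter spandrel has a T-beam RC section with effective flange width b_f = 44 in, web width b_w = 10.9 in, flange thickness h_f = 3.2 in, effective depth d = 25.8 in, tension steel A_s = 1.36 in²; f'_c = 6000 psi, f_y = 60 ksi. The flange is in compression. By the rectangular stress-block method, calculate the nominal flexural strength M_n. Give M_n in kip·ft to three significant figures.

M_n ≈ 174 kip·ft

Tension: T = A_s f_y = 1.36 × 60 = 81.6 kips.
Try a within the flange: a = T/(0.85 f'_c b_f) = 81.6/(0.85 × 6 × 44) = 0.364 in.
Since a = 0.364 ≤ h_f = 3.2 in, the stress block lies entirely in the flange; analyse as a rectangular beam of width b_f.
M_n = T(d − a/2) = 81.6 × (25.8 − 0.182) = 2090.4 kip·in.
M_n = 2090.4/12 = 174.20 kip·ft.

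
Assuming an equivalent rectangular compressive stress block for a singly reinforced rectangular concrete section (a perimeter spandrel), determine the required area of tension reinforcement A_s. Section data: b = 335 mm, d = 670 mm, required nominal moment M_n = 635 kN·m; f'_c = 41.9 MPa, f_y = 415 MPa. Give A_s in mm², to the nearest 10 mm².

A_s ≈ 2440 mm²

With M_n = 0.85 f'_c a b (d − a/2), solve the quadratic for a:
a = d − √(d² − 2M_n/(0.85 f'_c b)) = 670 − √(670² − 2 × 635×10⁶/(0.85 × 41.9 × 335)) = 84.80 mm.
A_s = 0.85 f'_c a b / f_y = 0.85 × 41.9 × 84.80 × 335 / 415 = 2438.0 mm².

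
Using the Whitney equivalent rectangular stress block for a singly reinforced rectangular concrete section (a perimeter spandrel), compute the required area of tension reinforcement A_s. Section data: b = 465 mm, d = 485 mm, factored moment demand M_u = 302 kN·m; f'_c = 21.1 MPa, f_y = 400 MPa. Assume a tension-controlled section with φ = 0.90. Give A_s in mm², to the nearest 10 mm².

A_s ≈ 1910 mm²

M_n = M_u/φ = 302/0.90 = 335.556 kN·m.
With M_n = 0.85 f'_c a b (d − a/2), solve the quadratic for a:
a = d − √(d² − 2M_n/(0.85 f'_c b)) = 485 − √(485² − 2 × 335.556×10⁶/(0.85 × 21.1 × 465)) = 91.61 mm.
A_s = 0.85 f'_c a b / f_y = 0.85 × 21.1 × 91.61 × 465 / 400 = 1910.0 mm².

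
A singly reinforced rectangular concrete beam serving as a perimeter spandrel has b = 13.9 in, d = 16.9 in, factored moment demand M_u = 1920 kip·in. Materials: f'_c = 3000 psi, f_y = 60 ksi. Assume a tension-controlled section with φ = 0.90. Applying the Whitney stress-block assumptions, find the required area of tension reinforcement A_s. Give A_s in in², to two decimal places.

M_n = M_u/φ = 1920/0.90 = 2133.33 kip·in.
From M_n = 0.85 f'_c a b (d − a/2):
a = d − √(d² − 2M_n/(0.85 f'_c b)) = 16.9 − √(16.9² − 2 × 2133.33/(0.85 × 3 × 13.9)) = 4.046 in.
A_s = 0.85 f'_c a b / f_y = 0.85 × 3 × 4.046 × 13.9 / 60 = 2.390 in².

A_s ≈ 2.39 in²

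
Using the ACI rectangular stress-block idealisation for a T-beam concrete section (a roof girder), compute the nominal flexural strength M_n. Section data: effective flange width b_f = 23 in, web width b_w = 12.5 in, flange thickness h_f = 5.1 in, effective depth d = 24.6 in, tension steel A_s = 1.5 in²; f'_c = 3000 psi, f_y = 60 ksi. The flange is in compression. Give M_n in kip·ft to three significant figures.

Tension: T = A_s f_y = 1.5 × 60 = 90 kips.
Try a within the flange: a = T/(0.85 f'_c b_f) = 90/(0.85 × 3 × 23) = 1.535 in.
Since a = 1.535 ≤ h_f = 5.1 in, the stress block lies entirely in the flange; analyse as a rectangular beam of width b_f.
M_n = T(d − a/2) = 90 × (24.6 − 0.7675) = 2144.9 kip·in.
M_n = 2144.9/12 = 178.74 kip·ft.

M_n ≈ 179 kip·ft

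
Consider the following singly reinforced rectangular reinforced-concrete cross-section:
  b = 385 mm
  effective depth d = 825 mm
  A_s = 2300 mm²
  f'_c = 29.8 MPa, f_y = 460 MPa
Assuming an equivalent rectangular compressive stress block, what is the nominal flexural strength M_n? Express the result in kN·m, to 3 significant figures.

M_n ≈ 815 kN·m

T = A_s f_y = 2300 × 460 = 1058000 N = 1058 kN.
From C = T: a = T/(0.85 f'_c b) = 1058000/(0.85 × 29.8 × 385) = 108.49 mm.
M_n = T(d − a/2) = 1058 kN × (825 − 54.245) mm = 815.46 kN·m.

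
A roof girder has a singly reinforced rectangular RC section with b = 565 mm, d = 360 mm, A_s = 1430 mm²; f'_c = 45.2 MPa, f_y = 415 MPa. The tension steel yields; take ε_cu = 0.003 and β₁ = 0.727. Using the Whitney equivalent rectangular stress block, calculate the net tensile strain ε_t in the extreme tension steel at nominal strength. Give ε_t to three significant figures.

ε_t ≈ 0.0257

a = A_s f_y/(0.85 f'_c b) = 27.34 mm.
β₁ = 0.727, so c = a/β₁ = 27.34/0.727 = 37.61 mm.
From the linear strain diagram with ε_cu = 0.003: ε_t = 0.003 (d − c)/c = 0.003 × (360 − 37.61)/37.61 = 0.0257.
Since ε_t ≥ 0.005, the section is tension-controlled.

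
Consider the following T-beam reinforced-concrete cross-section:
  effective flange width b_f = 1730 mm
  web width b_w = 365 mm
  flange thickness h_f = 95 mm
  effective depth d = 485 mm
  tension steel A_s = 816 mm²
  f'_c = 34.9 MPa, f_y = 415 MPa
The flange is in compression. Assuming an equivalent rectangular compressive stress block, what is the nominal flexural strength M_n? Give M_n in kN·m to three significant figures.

Tension: T = A_s f_y = 816 × 415 = 338640 N.
Try a within the flange: a = T/(0.85 f'_c b_f) = 338640/(0.85 × 34.9 × 1730) = 6.60 mm.
Since a = 6.60 ≤ h_f = 95 mm, the stress block lies entirely in the flange; analyse as a rectangular beam of width b_f.
M_n = T(d − a/2) = 338640 × (485 − 3.3) = 163.12 × 10⁶ N·mm.
M_n = 163.12 kN·m.

M_n ≈ 163 kN·m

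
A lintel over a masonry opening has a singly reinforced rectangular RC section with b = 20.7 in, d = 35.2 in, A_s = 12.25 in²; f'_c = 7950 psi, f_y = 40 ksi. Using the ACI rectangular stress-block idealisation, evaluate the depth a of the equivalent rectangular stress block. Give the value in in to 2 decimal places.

T = A_s f_y = 12.25 × 40 = 490 kips.
a = T/(0.85 f'_c b) = 490/(0.85 × 7.95 × 20.7) = 3.50 in.

a ≈ 3.50 in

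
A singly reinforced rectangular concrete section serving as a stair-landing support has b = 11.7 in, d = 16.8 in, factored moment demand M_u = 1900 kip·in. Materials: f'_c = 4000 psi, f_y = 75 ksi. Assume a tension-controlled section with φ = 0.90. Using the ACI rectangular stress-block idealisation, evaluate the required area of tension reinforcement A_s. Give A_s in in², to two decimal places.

A_s ≈ 1.87 in²

M_n = M_u/φ = 1900/0.90 = 2111.11 kip·in.
From M_n = 0.85 f'_c a b (d − a/2):
a = d − √(d² − 2M_n/(0.85 f'_c b)) = 16.8 − √(16.8² − 2 × 2111.11/(0.85 × 4 × 11.7)) = 3.530 in.
A_s = 0.85 f'_c a b / f_y = 0.85 × 4 × 3.530 × 11.7 / 75 = 1.872 in².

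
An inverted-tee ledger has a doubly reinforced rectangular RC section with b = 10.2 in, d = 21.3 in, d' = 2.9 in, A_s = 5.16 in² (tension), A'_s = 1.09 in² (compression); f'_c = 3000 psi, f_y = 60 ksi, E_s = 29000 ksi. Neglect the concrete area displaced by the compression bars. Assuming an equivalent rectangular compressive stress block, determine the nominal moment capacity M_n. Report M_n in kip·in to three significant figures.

Assume both steels yield.
a = (A_s − A'_s) f_y/(0.85 f'_c b) = (5.16 − 1.09) × 60/(0.85 × 3 × 10.2) = 9.389 in.
c = a/β₁ = 9.389/0.85 = 11.046 in; ε'_s = 0.003(c − d')/c = 0.0022 ≥ ε_y = 0.0021, so the compression steel yields.
M_n = (A_s − A'_s) f_y (d − a/2) + A'_s f_y (d − d') = 244.2 × (21.3 − 4.6945) + 65.4 × (21.3 − 2.9) = 4055.1 + 1203.4 = 5258.5 kip·in.

M_n ≈ 5260 kip·in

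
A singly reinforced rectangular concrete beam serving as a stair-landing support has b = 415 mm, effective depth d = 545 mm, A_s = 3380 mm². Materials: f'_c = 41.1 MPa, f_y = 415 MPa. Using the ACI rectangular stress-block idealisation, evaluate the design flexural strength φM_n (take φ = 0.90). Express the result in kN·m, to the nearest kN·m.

T = A_s f_y = 3380 × 415 = 1402700 N = 1402.7 kN.
From C = T: a = T/(0.85 f'_c b) = 1402700/(0.85 × 41.1 × 415) = 96.75 mm.
M_n = T(d − a/2) = 1402.7 kN × (545 − 48.375) mm = 696.62 kN·m.
φM_n = 0.90 × 696.62 = 626.96 kN·m.

φM_n ≈ 627 kN·m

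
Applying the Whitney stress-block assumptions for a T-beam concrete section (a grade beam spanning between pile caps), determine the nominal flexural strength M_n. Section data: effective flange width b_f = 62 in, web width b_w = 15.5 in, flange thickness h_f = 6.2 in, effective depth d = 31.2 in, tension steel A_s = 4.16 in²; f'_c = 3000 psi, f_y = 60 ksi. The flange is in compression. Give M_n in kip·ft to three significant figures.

Tension: T = A_s f_y = 4.16 × 60 = 249.6 kips.
Try a within the flange: a = T/(0.85 f'_c b_f) = 249.6/(0.85 × 3 × 62) = 1.579 in.
Since a = 1.579 ≤ h_f = 6.2 in, the stress block lies entirely in the flange; analyse as a rectangular beam of width b_f.
M_n = T(d − a/2) = 249.6 × (31.2 − 0.7895) = 7590.5 kip·in.
M_n = 7590.5/12 = 632.54 kip·ft.

M_n ≈ 633 kip·ft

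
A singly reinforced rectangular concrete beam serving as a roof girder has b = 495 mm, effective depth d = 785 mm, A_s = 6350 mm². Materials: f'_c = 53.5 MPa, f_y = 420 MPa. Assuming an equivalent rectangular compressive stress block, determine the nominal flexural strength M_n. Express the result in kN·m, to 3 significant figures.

M_n ≈ 1940 kN·m

T = A_s f_y = 6350 × 420 = 2667000 N = 2667 kN.
From C = T: a = T/(0.85 f'_c b) = 2667000/(0.85 × 53.5 × 495) = 118.48 mm.
M_n = T(d − a/2) = 2667 kN × (785 − 59.24) mm = 1935.60 kN·m.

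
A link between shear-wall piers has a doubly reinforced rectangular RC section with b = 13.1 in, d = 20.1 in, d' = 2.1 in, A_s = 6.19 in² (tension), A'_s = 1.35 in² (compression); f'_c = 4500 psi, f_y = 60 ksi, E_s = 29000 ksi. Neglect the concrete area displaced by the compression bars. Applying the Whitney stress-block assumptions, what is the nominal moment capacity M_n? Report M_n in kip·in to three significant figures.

Assume both steels yield.
a = (A_s − A'_s) f_y/(0.85 f'_c b) = (6.19 − 1.35) × 60/(0.85 × 4.5 × 13.1) = 5.796 in.
c = a/β₁ = 5.796/0.825 = 7.025 in; ε'_s = 0.003(c − d')/c = 0.0021 ≥ ε_y = 0.0021, so the compression steel yields.
M_n = (A_s − A'_s) f_y (d − a/2) + A'_s f_y (d − d') = 290.4 × (20.1 − 2.898) + 81 × (20.1 − 2.1) = 4995.5 + 1458.0 = 6453.5 kip·in.

M_n ≈ 6450 kip·in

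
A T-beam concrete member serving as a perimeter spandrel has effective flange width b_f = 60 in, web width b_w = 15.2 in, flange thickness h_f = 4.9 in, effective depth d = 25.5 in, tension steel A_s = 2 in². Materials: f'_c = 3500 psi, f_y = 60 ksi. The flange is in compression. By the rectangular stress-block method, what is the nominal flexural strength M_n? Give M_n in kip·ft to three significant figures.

M_n ≈ 252 kip·ft

Tension: T = A_s f_y = 2 × 60 = 120 kips.
Try a within the flange: a = T/(0.85 f'_c b_f) = 120/(0.85 × 3.5 × 60) = 0.672 in.
Since a = 0.672 ≤ h_f = 4.9 in, the stress block lies entirely in the flange; analyse as a rectangular beam of width b_f.
M_n = T(d − a/2) = 120 × (25.5 − 0.336) = 3019.7 kip·in.
M_n = 3019.7/12 = 251.64 kip·ft.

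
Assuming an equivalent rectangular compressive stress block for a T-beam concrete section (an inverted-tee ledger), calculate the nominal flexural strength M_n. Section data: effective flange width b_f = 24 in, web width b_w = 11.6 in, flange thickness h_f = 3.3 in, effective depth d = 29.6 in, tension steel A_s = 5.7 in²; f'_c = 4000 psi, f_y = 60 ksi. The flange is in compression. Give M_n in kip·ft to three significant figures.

Tension: T = A_s f_y = 5.7 × 60 = 342 kips.
Try a within the flange: a = T/(0.85 f'_c b_f) = 342/(0.85 × 4 × 24) = 4.191 in.
a = 4.191 > h_f = 3.3 in: the block extends into the web. Split into flange-overhang and web parts.
C_f = 0.85 f'_c (b_f − b_w) h_f = 0.85 × 4 × (24 − 11.6) × 3.3 = 139.1 kips.
Remaining web compression depth: a_w = (T − C_f)/(0.85 f'_c b_w) = (342 − 139.1)/(0.85 × 4 × 11.6) = 5.145 in.
M_n = C_f(d − h_f/2) + (T − C_f)(d − a_w/2) = 139.1 × (29.6 − 1.65) + 202.9 × (29.6 − 2.5725) = 3887.8 + 5483.9 = 9371.7 kip·in.
M_n = 9371.7/12 = 780.98 kip·ft.

M_n ≈ 781 kip·ft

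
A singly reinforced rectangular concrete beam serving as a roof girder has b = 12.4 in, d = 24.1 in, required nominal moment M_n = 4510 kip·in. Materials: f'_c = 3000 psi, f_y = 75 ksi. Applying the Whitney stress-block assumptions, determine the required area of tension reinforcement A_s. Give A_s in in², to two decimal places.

From M_n = 0.85 f'_c a b (d − a/2):
a = d − √(d² − 2M_n/(0.85 f'_c b)) = 24.1 − √(24.1² − 2 × 4510/(0.85 × 3 × 12.4)) = 6.909 in.
A_s = 0.85 f'_c a b / f_y = 0.85 × 3 × 6.909 × 12.4 / 75 = 2.913 in².

A_s ≈ 2.91 in²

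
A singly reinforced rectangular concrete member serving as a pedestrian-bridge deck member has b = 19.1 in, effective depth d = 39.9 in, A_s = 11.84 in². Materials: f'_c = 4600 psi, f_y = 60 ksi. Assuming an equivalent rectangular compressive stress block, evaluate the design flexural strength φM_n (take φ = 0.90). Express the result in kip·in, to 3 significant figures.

T = A_s f_y = 11.84 × 60 = 710.4 kips.
a = T/(0.85 f'_c b) = 710.4/(0.85 × 4.6 × 19.1) = 9.512 in.
M_n = T(d − a/2) = 710.4 × (39.9 − 4.756) = 24966.3 kip·in.
φM_n = 0.90 × 24966.3 = 22469.7 kip·in.

φM_n ≈ 22500 kip·in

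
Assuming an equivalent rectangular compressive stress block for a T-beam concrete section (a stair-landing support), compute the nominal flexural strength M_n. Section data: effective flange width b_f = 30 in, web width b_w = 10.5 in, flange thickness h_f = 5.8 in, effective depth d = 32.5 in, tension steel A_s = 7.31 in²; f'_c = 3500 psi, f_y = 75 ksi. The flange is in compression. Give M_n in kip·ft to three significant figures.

Tension: T = A_s f_y = 7.31 × 75 = 548.25 kips.
Try a within the flange: a = T/(0.85 f'_c b_f) = 548.25/(0.85 × 3.5 × 30) = 6.143 in.
a = 6.143 > h_f = 5.8 in: the block extends into the web. Split into flange-overhang and web parts.
C_f = 0.85 f'_c (b_f − b_w) h_f = 0.85 × 3.5 × (30 − 10.5) × 5.8 = 336.5 kips.
Remaining web compression depth: a_w = (T − C_f)/(0.85 f'_c b_w) = (548.25 − 336.5)/(0.85 × 3.5 × 10.5) = 6.779 in.
M_n = C_f(d − h_f/2) + (T − C_f)(d − a_w/2) = 336.5 × (32.5 − 2.9) + 211.75 × (32.5 − 3.3895) = 9960.4 + 6164.1 = 16124.5 kip·in.
M_n = 16124.5/12 = 1343.71 kip·ft.

M_n ≈ 1340 kip·ft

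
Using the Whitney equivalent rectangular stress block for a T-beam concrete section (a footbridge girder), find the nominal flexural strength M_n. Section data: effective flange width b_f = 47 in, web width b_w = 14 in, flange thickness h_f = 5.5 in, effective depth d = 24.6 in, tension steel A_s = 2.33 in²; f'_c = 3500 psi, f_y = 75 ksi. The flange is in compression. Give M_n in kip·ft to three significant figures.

Tension: T = A_s f_y = 2.33 × 75 = 174.75 kips.
Try a within the flange: a = T/(0.85 f'_c b_f) = 174.75/(0.85 × 3.5 × 47) = 1.250 in.
Since a = 1.250 ≤ h_f = 5.5 in, the stress block lies entirely in the flange; analyse as a rectangular beam of width b_f.
M_n = T(d − a/2) = 174.75 × (24.6 − 0.625) = 4189.6 kip·in.
M_n = 4189.6/12 = 349.13 kip·ft.

M_n ≈ 349 kip·ft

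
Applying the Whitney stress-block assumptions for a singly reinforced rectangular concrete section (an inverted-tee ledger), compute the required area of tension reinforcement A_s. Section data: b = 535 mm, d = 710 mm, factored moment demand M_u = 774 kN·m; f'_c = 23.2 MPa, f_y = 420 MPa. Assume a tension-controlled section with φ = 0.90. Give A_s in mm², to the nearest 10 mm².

M_n = M_u/φ = 774/0.90 = 860 kN·m.
With M_n = 0.85 f'_c a b (d − a/2), solve the quadratic for a:
a = d − √(d² − 2M_n/(0.85 f'_c b)) = 710 − √(710² − 2 × 860×10⁶/(0.85 × 23.2 × 535)) = 125.99 mm.
A_s = 0.85 f'_c a b / f_y = 0.85 × 23.2 × 125.99 × 535 / 420 = 3164.8 mm².

A_s ≈ 3160 mm²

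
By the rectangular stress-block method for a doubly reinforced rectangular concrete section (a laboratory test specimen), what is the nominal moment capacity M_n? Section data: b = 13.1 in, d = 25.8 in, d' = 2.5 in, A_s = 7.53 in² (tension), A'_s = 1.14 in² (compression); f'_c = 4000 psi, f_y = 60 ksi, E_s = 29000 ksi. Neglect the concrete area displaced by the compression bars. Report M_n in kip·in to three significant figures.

M_n ≈ 9840 kip·in

Assume both steels yield.
a = (A_s − A'_s) f_y/(0.85 f'_c b) = (7.53 − 1.14) × 60/(0.85 × 4 × 13.1) = 8.608 in.
c = a/β₁ = 8.608/0.85 = 10.127 in; ε'_s = 0.003(c − d')/c = 0.0023 ≥ ε_y = 0.0021, so the compression steel yields.
M_n = (A_s − A'_s) f_y (d − a/2) + A'_s f_y (d − d') = 383.4 × (25.8 − 4.304) + 68.4 × (25.8 − 2.5) = 8241.6 + 1593.7 = 9835.3 kip·in.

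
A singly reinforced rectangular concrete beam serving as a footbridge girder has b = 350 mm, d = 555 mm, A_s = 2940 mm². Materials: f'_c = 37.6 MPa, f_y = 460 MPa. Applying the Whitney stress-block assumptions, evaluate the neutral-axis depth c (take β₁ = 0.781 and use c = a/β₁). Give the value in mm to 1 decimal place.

c ≈ 154.8 mm

T = A_s f_y = 2940 × 460 = 1352400 N = 1352.4 kN.
Setting C = 0.85 f'_c a b equal to T: a = 1352400/(0.85 × 37.6 × 350) = 120.901 mm.
With β₁ = 0.781, c = a/β₁ = 120.901/0.781 = 154.8 mm.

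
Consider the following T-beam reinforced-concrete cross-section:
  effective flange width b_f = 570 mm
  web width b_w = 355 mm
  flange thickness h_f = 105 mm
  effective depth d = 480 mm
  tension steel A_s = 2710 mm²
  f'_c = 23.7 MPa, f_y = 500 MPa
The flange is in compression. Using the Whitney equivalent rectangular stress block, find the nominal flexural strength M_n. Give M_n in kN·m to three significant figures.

Tension: T = A_s f_y = 2710 × 500 = 1355000 N.
Try a within the flange: a = T/(0.85 f'_c b_f) = 1355000/(0.85 × 23.7 × 570) = 118.00 mm.
a = 118.00 > h_f = 105 mm: the block extends into the web. Split into flange-overhang and web parts.
C_f = 0.85 f'_c (b_f − b_w) h_f = 0.85 × 23.7 × (570 − 355) × 105 = 454773 N.
Remaining web compression depth: a_w = (T − C_f)/(0.85 f'_c b_w) = (1355000 − 454773)/(0.85 × 23.7 × 355) = 125.88 mm.
M_n = C_f(d − h_f/2) + (T − C_f)(d − a_w/2) = 454773 × (480 − 52.5) + 900227 × (480 − 62.94) = 194.42 + 375.45 = 569.87 × 10⁶ N·mm.
M_n = 569.87 kN·m.

M_n ≈ 570 kN·m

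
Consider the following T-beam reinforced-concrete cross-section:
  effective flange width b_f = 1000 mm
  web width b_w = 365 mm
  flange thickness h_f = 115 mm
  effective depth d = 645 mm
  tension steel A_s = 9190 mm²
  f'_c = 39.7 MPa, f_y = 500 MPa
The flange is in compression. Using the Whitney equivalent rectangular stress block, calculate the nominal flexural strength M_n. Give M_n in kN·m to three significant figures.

Tension: T = A_s f_y = 9190 × 500 = 4595000 N.
Try a within the flange: a = T/(0.85 f'_c b_f) = 4595000/(0.85 × 39.7 × 1000) = 136.17 mm.
a = 136.17 > h_f = 115 mm: the block extends into the web. Split into flange-overhang and web parts.
C_f = 0.85 f'_c (b_f − b_w) h_f = 0.85 × 39.7 × (1000 − 365) × 115 = 2464229 N.
Remaining web compression depth: a_w = (T − C_f)/(0.85 f'_c b_w) = (4595000 − 2464229)/(0.85 × 39.7 × 365) = 173.00 mm.
M_n = C_f(d − h_f/2) + (T − C_f)(d − a_w/2) = 2464229 × (645 − 57.5) + 2130771 × (645 − 86.5) = 1447.73 + 1190.04 = 2637.77 × 10⁶ N·mm.
M_n = 2637.77 kN·m.

M_n ≈ 2640 kN·m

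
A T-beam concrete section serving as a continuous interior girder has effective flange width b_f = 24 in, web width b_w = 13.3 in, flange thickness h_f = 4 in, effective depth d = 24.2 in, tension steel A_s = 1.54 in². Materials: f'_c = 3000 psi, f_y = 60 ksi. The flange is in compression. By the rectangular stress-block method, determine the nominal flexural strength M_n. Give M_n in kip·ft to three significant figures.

M_n ≈ 181 kip·ft

Tension: T = A_s f_y = 1.54 × 60 = 92.4 kips.
Try a within the flange: a = T/(0.85 f'_c b_f) = 92.4/(0.85 × 3 × 24) = 1.510 in.
Since a = 1.510 ≤ h_f = 4 in, the stress block lies entirely in the flange; analyse as a rectangular beam of width b_f.
M_n = T(d − a/2) = 92.4 × (24.2 − 0.755) = 2166.3 kip·in.
M_n = 2166.3/12 = 180.53 kip·ft.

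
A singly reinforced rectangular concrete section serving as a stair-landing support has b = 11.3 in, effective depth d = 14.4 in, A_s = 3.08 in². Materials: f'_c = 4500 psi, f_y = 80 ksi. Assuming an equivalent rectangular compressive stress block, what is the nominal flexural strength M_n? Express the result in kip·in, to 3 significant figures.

T = A_s f_y = 3.08 × 80 = 246.4 kips.
a = T/(0.85 f'_c b) = 246.4/(0.85 × 4.5 × 11.3) = 5.701 in.
M_n = T(d − a/2) = 246.4 × (14.4 − 2.8505) = 2845.8 kip·in.

M_n ≈ 2850 kip·in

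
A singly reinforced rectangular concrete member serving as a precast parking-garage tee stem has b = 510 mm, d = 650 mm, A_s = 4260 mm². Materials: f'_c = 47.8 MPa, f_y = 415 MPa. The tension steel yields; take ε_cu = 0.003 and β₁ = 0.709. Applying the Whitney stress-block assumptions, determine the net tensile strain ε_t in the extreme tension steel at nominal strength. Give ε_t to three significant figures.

a = A_s f_y/(0.85 f'_c b) = 85.32 mm.
β₁ = 0.709, so c = a/β₁ = 85.32/0.709 = 120.34 mm.
From the linear strain diagram with ε_cu = 0.003: ε_t = 0.003 (d − c)/c = 0.003 × (650 − 120.34)/120.34 = 0.0132.
Since ε_t ≥ 0.005, the section is tension-controlled.

ε_t ≈ 0.0132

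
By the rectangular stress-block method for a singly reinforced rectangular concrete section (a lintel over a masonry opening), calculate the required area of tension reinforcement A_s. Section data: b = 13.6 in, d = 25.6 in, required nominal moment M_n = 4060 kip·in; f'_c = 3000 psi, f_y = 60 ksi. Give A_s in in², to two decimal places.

From M_n = 0.85 f'_c a b (d − a/2):
a = d − √(d² − 2M_n/(0.85 f'_c b)) = 25.6 − √(25.6² − 2 × 4060/(0.85 × 3 × 13.6)) = 5.076 in.
A_s = 0.85 f'_c a b / f_y = 0.85 × 3 × 5.076 × 13.6 / 60 = 2.934 in².

A_s ≈ 2.93 in²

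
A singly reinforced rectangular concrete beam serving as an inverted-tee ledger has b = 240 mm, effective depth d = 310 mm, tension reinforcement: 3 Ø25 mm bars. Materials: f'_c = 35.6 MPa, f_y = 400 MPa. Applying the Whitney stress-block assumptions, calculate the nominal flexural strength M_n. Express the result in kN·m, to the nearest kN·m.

M_n ≈ 159 kN·m

A_s = 3 × 491 = 1473 mm².
T = A_s f_y = 1473 × 400 = 589200 N = 589.2 kN.
From C = T: a = T/(0.85 f'_c b) = 589200/(0.85 × 35.6 × 240) = 81.13 mm.
M_n = T(d − a/2) = 589.2 kN × (310 − 40.565) mm = 158.75 kN·m.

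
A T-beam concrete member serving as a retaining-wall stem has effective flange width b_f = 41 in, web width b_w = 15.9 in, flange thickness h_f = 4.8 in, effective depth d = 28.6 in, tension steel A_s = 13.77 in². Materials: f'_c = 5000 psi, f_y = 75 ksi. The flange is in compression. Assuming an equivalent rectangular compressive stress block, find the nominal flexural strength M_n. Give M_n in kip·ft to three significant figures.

Tension: T = A_s f_y = 13.77 × 75 = 1032.75 kips.
Try a within the flange: a = T/(0.85 f'_c b_f) = 1032.75/(0.85 × 5 × 41) = 5.927 in.
a = 5.927 > h_f = 4.8 in: the block extends into the web. Split into flange-overhang and web parts.
C_f = 0.85 f'_c (b_f − b_w) h_f = 0.85 × 5 × (41 − 15.9) × 4.8 = 512.0 kips.
Remaining web compression depth: a_w = (T − C_f)/(0.85 f'_c b_w) = (1032.75 − 512.0)/(0.85 × 5 × 15.9) = 7.706 in.
M_n = C_f(d − h_f/2) + (T − C_f)(d − a_w/2) = 512.0 × (28.6 − 2.4) + 520.75 × (28.6 − 3.853) = 13414.4 + 12887.0 = 26301.4 kip·in.
M_n = 26301.4/12 = 2191.78 kip·ft.

M_n ≈ 2190 kip·ft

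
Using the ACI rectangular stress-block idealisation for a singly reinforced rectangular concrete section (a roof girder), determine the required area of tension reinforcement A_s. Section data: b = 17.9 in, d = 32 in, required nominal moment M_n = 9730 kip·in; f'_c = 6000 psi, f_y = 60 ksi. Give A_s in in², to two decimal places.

From M_n = 0.85 f'_c a b (d − a/2):
a = d − √(d² − 2M_n/(0.85 f'_c b)) = 32 − √(32² − 2 × 9730/(0.85 × 6 × 17.9)) = 3.525 in.
A_s = 0.85 f'_c a b / f_y = 0.85 × 6 × 3.525 × 17.9 / 60 = 5.363 in².

A_s ≈ 5.36 in²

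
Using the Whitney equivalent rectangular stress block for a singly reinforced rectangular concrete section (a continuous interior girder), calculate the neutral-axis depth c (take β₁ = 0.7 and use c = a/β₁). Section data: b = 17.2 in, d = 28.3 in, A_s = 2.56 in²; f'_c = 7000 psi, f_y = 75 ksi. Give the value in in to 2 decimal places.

T = A_s f_y = 2.56 × 75 = 192 kips.
a = T/(0.85 f'_c b) = 192/(0.85 × 7 × 17.2) = 1.8761 in.
With β₁ = 0.7, c = a/β₁ = 1.8761/0.7 = 2.68 in.

c ≈ 2.68 in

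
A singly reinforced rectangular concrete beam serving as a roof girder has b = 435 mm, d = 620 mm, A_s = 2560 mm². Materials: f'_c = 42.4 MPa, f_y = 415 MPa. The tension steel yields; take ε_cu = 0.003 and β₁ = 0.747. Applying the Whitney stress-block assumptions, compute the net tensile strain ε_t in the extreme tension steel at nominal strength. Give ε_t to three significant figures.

a = A_s f_y/(0.85 f'_c b) = 67.77 mm.
β₁ = 0.747, so c = a/β₁ = 67.77/0.747 = 90.72 mm.
From the linear strain diagram with ε_cu = 0.003: ε_t = 0.003 (d − c)/c = 0.003 × (620 − 90.72)/90.72 = 0.0175.
Since ε_t ≥ 0.005, the section is tension-controlled.

ε_t ≈ 0.0175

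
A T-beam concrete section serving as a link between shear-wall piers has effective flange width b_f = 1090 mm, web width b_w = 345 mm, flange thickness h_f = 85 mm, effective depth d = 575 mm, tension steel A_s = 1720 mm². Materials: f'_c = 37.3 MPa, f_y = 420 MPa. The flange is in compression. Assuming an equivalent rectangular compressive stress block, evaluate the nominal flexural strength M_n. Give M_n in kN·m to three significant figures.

Tension: T = A_s f_y = 1720 × 420 = 722400 N.
Try a within the flange: a = T/(0.85 f'_c b_f) = 722400/(0.85 × 37.3 × 1090) = 20.90 mm.
Since a = 20.90 ≤ h_f = 85 mm, the stress block lies entirely in the flange; analyse as a rectangular beam of width b_f.
M_n = T(d − a/2) = 722400 × (575 − 10.45) = 407.83 × 10⁶ N·mm.
M_n = 407.83 kN·m.

M_n ≈ 408 kN·m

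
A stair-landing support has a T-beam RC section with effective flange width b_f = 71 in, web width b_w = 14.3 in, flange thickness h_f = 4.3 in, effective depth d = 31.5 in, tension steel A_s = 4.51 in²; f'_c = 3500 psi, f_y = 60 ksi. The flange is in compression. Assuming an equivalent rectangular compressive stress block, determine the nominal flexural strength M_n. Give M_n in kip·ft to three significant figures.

M_n ≈ 696 kip·ft

Tension: T = A_s f_y = 4.51 × 60 = 270.6 kips.
Try a within the flange: a = T/(0.85 f'_c b_f) = 270.6/(0.85 × 3.5 × 71) = 1.281 in.
Since a = 1.281 ≤ h_f = 4.3 in, the stress block lies entirely in the flange; analyse as a rectangular beam of width b_f.
M_n = T(d − a/2) = 270.6 × (31.5 − 0.6405) = 8350.6 kip·in.
M_n = 8350.6/12 = 695.88 kip·ft.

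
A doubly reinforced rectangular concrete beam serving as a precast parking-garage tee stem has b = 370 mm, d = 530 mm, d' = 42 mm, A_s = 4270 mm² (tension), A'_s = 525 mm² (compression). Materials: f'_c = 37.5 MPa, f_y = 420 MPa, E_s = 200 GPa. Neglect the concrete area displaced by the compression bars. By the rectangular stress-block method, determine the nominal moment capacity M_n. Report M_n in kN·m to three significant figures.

Assume both tension and compression steel yield.
Net tension couple steel: A_s − A'_s = 3745 mm².
a = (A_s − A'_s) f_y / (0.85 f'_c b) = 1572900/(0.85 × 37.5 × 370) = 133.37 mm.
c = a/β₁ = 133.37/0.782 = 170.55 mm; ε'_s = 0.003(c − d')/c = 0.0023 ≥ f_y/E_s = 0.0021, so compression steel does yield.
M_n = (A_s − A'_s) f_y (d − a/2) + A'_s f_y (d − d') = [1572900 × (530 − 66.685) + 220500 × (530 − 42)] × 10⁻⁶ = 728.75 + 107.60 = 836.35 kN·m.

M_n ≈ 836 kN·m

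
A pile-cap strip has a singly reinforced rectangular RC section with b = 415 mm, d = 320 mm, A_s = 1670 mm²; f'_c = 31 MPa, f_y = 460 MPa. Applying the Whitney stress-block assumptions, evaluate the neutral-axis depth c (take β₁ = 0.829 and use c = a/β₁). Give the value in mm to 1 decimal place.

T = A_s f_y = 1670 × 460 = 768200 N = 768.2 kN.
Setting C = 0.85 f'_c a b equal to T: a = 768200/(0.85 × 31 × 415) = 70.250 mm.
With β₁ = 0.829, c = a/β₁ = 70.250/0.829 = 84.7 mm.

c ≈ 84.7 mm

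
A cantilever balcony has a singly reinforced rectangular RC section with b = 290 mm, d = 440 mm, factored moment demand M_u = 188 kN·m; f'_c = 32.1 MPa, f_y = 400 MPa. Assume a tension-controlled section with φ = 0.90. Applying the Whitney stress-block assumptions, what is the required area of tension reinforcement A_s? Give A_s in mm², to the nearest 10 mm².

A_s ≈ 1280 mm²

M_n = M_u/φ = 188/0.90 = 208.889 kN·m.
With M_n = 0.85 f'_c a b (d − a/2), solve the quadratic for a:
a = d − √(d² − 2M_n/(0.85 f'_c b)) = 440 − √(440² − 2 × 208.889×10⁶/(0.85 × 32.1 × 290)) = 64.77 mm.
A_s = 0.85 f'_c a b / f_y = 0.85 × 32.1 × 64.77 × 290 / 400 = 1281.3 mm².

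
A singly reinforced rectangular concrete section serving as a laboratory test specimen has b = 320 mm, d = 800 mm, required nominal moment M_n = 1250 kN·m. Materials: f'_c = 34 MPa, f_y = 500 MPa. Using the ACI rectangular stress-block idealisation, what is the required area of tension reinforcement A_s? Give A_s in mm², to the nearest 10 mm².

With M_n = 0.85 f'_c a b (d − a/2), solve the quadratic for a:
a = d − √(d² − 2M_n/(0.85 f'_c b)) = 800 − √(800² − 2 × 1250×10⁶/(0.85 × 34 × 320)) = 191.99 mm.
A_s = 0.85 f'_c a b / f_y = 0.85 × 34 × 191.99 × 320 / 500 = 3551.0 mm².

A_s ≈ 3550 mm²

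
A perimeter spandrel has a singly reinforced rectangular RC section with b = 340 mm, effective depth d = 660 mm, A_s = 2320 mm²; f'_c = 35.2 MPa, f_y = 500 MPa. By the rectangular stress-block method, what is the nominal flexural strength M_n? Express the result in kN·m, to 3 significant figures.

T = A_s f_y = 2320 × 500 = 1160000 N = 1160 kN.
From C = T: a = T/(0.85 f'_c b) = 1160000/(0.85 × 35.2 × 340) = 114.03 mm.
M_n = T(d − a/2) = 1160 kN × (660 − 57.015) mm = 699.46 kN·m.

M_n ≈ 699 kN·m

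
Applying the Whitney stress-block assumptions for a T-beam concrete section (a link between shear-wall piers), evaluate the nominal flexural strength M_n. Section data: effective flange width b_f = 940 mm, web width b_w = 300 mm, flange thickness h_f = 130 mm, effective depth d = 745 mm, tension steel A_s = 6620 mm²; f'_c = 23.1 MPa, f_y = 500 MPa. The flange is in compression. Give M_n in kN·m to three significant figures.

M_n ≈ 2120 kN·m

Tension: T = A_s f_y = 6620 × 500 = 3310000 N.
Try a within the flange: a = T/(0.85 f'_c b_f) = 3310000/(0.85 × 23.1 × 940) = 179.34 mm.
a = 179.34 > h_f = 130 mm: the block extends into the web. Split into flange-overhang and web parts.
C_f = 0.85 f'_c (b_f − b_w) h_f = 0.85 × 23.1 × (940 − 300) × 130 = 1633632 N.
Remaining web compression depth: a_w = (T − C_f)/(0.85 f'_c b_w) = (3310000 − 1633632)/(0.85 × 23.1 × 300) = 284.59 mm.
M_n = C_f(d − h_f/2) + (T − C_f)(d − a_w/2) = 1633632 × (745 − 65) + 1676368 × (745 − 142.295) = 1110.87 + 1010.36 = 2121.23 × 10⁶ N·mm.
M_n = 2121.23 kN·m.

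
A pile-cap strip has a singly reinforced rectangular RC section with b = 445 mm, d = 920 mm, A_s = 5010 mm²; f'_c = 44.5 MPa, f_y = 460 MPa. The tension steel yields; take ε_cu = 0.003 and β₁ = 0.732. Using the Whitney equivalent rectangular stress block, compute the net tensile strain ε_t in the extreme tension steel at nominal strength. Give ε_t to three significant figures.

a = A_s f_y/(0.85 f'_c b) = 136.92 mm.
β₁ = 0.732, so c = a/β₁ = 136.92/0.732 = 187.05 mm.
From the linear strain diagram with ε_cu = 0.003: ε_t = 0.003 (d − c)/c = 0.003 × (920 − 187.05)/187.05 = 0.0118.
Since ε_t ≥ 0.005, the section is tension-controlled.

ε_t ≈ 0.0118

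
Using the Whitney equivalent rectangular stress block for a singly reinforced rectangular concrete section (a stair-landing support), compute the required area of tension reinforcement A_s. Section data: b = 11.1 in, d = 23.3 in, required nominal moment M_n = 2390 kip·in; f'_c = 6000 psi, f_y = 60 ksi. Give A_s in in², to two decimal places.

From M_n = 0.85 f'_c a b (d − a/2):
a = d − √(d² − 2M_n/(0.85 f'_c b)) = 23.3 − √(23.3² − 2 × 2390/(0.85 × 6 × 11.1)) = 1.888 in.
A_s = 0.85 f'_c a b / f_y = 0.85 × 6 × 1.888 × 11.1 / 60 = 1.781 in².

A_s ≈ 1.78 in²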